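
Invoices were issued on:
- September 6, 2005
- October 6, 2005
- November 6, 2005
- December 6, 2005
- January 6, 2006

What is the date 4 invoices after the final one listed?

Gaps: 30, 31, 30, 31 days — not constant. Every event is on the 6th of the month.
Pattern: the 6th of each month.
Next: February 2006 → February 6, 2006.
March 2006: March 6, 2006.
April 2006: April 6, 2006.
Next: May 2006 → May 6, 2006.

May 6, 2006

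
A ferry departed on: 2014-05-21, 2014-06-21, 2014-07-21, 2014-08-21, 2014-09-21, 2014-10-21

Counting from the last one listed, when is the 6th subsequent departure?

Gaps: 31, 30, 31, 31, 30 days — not constant. Every event is on the 21st of the month.
Pattern: the 21st of each month.
Next: November 2014 → 2014-11-21.
December 2014: 2014-12-21.
Next: January 2015 → 2015-01-21.
Next: February 2015 → 2015-02-21.
March 2015: 2015-03-21.
April 2015: 2015-04-21.

2015-04-21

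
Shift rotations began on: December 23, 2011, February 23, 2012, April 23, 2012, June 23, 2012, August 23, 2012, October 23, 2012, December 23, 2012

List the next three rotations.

The day-of-month is always 23 (62, 60, 61, 61, 61, 61 days between events).
So this recurs on the 23rd of every 2 months.
Next: February 2013 → February 23, 2013.
Next: April 2013 → April 23, 2013.
June 2013: June 23, 2013.

February 23, 2013; April 23, 2013; June 23, 2013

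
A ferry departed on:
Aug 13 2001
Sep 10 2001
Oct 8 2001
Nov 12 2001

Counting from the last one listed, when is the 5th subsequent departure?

Apr 8 2002

These are Mondays at 28- or 35-day spacing (28, 28, 35).
The pattern: 2nd Monday of the month.
December 2001 — 2nd Monday is Dec 10 2001.
2nd Monday of January 2002: Jan 14 2002.
February 2002 — 2nd Monday is Feb 11 2002.
2nd Monday of March 2002: Mar 11 2002.
2nd Monday of April 2002: Apr 8 2002.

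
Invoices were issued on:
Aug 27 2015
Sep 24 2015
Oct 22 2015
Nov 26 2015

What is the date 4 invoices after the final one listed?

These are Thursdays at 28- or 35-day spacing (28, 28, 35).
The pattern: 4th Thursday of the month.
December 2015 — 4th Thursday is Dec 24 2015.
January 2016 — 4th Thursday is Jan 28 2016.
February 2016 — 4th Thursday is Feb 25 2016.
March 2016 — 4th Thursday is Mar 24 2016.

Mar 24 2016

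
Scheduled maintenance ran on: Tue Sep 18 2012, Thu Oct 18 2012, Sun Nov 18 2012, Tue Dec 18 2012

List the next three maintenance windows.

Fri Jan 18 2013, Mon Feb 18 2013, Mon Mar 18 2013

Gaps: 30, 31, 30 days — not constant. Every event is on the 18th of the month.
Pattern: the 18th of each month.
January 2013: Fri Jan 18 2013.
Next: February 2013 → Mon Feb 18 2013.
Next: March 2013 → Mon Mar 18 2013.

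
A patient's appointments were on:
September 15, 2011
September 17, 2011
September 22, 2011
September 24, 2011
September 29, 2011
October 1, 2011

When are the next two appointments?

October 6, 2011; October 8, 2011

The gap pattern 2, 5, 2, 5, 2 repeats every 2 events.
These are the Thursdays and Saturdays of each week.
Next Thursday: October 6, 2011.
Next Saturday: October 8, 2011.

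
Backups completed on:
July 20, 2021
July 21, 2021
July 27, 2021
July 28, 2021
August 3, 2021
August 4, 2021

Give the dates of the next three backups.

Gaps: 1, 6, 1, 6, 1 days — not constant, but cyclic with period 2.
The events fall on every Tuesday and Wednesday.
The following Tuesday is August 10, 2021.
The following Wednesday is August 11, 2021.
Next Tuesday: August 17, 2021.

August 10, 2021; August 11, 2021; August 17, 2021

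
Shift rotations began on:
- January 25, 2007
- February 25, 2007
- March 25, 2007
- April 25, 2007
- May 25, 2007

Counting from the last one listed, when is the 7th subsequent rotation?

December 25, 2007

Gaps: 31, 28, 31, 30 days — not constant. Every event is on the 25th of the month.
Pattern: the 25th of each month.
Next: June 2007 → June 25, 2007.
July 2007: July 25, 2007.
August 2007: August 25, 2007.
Next: September 2007 → September 25, 2007.
October 2007: October 25, 2007.
November 2007: November 25, 2007.
December 2007: December 25, 2007.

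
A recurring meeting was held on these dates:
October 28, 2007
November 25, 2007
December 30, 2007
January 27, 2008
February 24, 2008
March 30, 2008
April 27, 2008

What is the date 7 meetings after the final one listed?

Every date is a Sunday; gaps 28, 35, 28, 28, 35, 28 days.
Each is the last Sunday of its month (at least one falls on the 29th or later, ruling out '4th Sunday').
Last Sunday of May 2008: May 25, 2008.
Last Sunday of June 2008: June 29, 2008.
Last Sunday of July 2008: July 27, 2008.
Last Sunday of August 2008: August 31, 2008.
Last Sunday of September 2008: September 28, 2008.
October 2008 ends with Sunday October 26, 2008.
November 2008 ends with Sunday November 30, 2008.

November 30, 2008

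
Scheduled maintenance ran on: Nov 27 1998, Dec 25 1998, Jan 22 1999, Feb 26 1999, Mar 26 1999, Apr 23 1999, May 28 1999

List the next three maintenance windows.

All dates are Fridays, 28, 28, 35, 28, 28, 35 days apart.
Specifically, the 4th Friday of each month.
June 1999 — 4th Friday is Jun 25 1999.
July 1999 — 4th Friday is Jul 23 1999.
4th Friday of August 1999: Aug 27 1999.

Jun 25 1999, Jul 23 1999, Aug 27 1999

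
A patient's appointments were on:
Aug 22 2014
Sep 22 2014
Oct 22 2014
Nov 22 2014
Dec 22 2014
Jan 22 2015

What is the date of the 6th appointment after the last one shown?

Gaps: 31, 30, 31, 30, 31 days — not constant. Every event is on the 22nd of the month.
Pattern: the 22nd of each month.
February 2015: Feb 22 2015.
Next: March 2015 → Mar 22 2015.
April 2015: Apr 22 2015.
Next: May 2015 → May 22 2015.
June 2015: Jun 22 2015.
Next: July 2015 → Jul 22 2015.

Jul 22 2015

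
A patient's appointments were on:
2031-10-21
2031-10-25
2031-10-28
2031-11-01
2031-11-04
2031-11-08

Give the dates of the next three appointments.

2031-11-11, 2031-11-15, 2031-11-18

Every event lands on a Tuesday or Saturday (gaps cycle 4, 3, 4, 3, 4).
So the schedule is: every Tuesday and Saturday.
The following Tuesday is 2031-11-11.
Next Saturday: 2031-11-15.
Next Tuesday: 2031-11-18.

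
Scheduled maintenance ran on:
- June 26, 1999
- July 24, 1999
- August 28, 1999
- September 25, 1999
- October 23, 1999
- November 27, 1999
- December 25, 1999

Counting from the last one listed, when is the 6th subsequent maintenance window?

These are Saturdays at 28- or 35-day spacing (28, 35, 28, 28, 35, 28).
The pattern: 4th Saturday of the month.
January 2000 — 4th Saturday is January 22, 2000.
4th Saturday of February 2000: February 26, 2000.
4th Saturday of March 2000: March 25, 2000.
4th Saturday of April 2000: April 22, 2000.
May 2000 — 4th Saturday is May 27, 2000.
4th Saturday of June 2000: June 24, 2000.

June 24, 2000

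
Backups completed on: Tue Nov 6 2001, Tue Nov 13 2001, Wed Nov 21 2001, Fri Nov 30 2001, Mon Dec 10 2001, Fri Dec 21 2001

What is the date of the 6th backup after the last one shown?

Mon Mar 18 2002

The spacing grows by 1 each time: 7, 8, 9, 10, 11 days.
Next gap: 12 days. Fri Dec 21 2001 + 12 days = Wed Jan 2 2002.
Next gap: 13 days. Wed Jan 2 2002 + 13 days = Tue Jan 15 2002.
Next gap: 14 days. Tue Jan 15 2002 + 14 days = Tue Jan 29 2002.
Next gap: 15 days. Tue Jan 29 2002 + 15 days = Wed Feb 13 2002.
Next gap: 16 days. Wed Feb 13 2002 + 16 days = Fri Mar 1 2002.
Next gap: 17 days. Fri Mar 1 2002 + 17 days = Mon Mar 18 2002.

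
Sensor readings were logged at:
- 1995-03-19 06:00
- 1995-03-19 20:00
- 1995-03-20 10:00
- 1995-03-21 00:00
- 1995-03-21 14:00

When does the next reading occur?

Spacing: 14, 14, 14, 14 h — constant 14 h.
1995-03-21 14:00 + 14 h = 1995-03-22 04:00.

1995-03-22 04:00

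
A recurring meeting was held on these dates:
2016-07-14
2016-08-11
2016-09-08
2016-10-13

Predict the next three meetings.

All dates are Thursdays, 28, 28, 35 days apart.
Specifically, the 2nd Thursday of each month.
2nd Thursday of November 2016: 2016-11-10.
December 2016 — 2nd Thursday is 2016-12-08.
January 2017 — 2nd Thursday is 2017-01-12.

2016-11-10, 2016-12-08, 2017-01-12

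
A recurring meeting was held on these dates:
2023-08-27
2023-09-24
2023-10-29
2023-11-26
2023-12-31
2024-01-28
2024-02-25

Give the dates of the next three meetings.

These are Sundays with 28, 35, 28, 35, 28, 28-day gaps.
Each is the final Sunday of its month — 2023-10-29 is past the 28th, so '4th Sunday' doesn't fit.
Last Sunday of March 2024: 2024-03-31.
April 2024 ends with Sunday 2024-04-28.
May 2024 ends with Sunday 2024-05-26.

2024-03-31, 2024-04-28, 2024-05-26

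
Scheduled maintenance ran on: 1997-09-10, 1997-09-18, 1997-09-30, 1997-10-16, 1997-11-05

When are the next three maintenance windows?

1997-11-29, 1997-12-27, 1998-01-28

Gaps: 8, 12, 16, 20 days — each gap is 4 larger than the previous one.
Next gap: 24 days. 1997-11-05 + 24 days = 1997-11-29.
Next gap: 28 days. 1997-11-29 + 28 days = 1997-12-27.
Next gap: 32 days. 1997-12-27 + 32 days = 1998-01-28.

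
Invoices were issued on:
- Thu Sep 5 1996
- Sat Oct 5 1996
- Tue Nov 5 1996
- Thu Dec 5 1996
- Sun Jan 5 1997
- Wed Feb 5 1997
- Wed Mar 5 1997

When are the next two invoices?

Sat Apr 5 1997, Mon May 5 1997

The day-of-month is always 5 (30, 31, 30, 31, 31, 28 days between events).
So this recurs on the 5th of each month.
Next: April 1997 → Sat Apr 5 1997.
Next: May 1997 → Mon May 5 1997.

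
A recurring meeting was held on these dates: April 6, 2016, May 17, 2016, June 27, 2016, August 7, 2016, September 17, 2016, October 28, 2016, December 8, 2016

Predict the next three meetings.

The spacing is 41, 41, 41, 41, 41, 41 days — always 41 days.
December 8, 2016 + 41 days = January 18, 2017.
January 18, 2017 + 41 days = February 28, 2017.
February 28, 2017 + 41 days = April 10, 2017.

January 18, 2017; February 28, 2017; April 10, 2017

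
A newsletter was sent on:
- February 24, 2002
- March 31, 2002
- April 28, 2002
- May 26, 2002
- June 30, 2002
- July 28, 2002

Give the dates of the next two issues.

August 25, 2002; September 29, 2002

These are Sundays with 35, 28, 28, 35, 28-day gaps.
Each is the final Sunday of its month — March 31, 2002 is past the 28th, so '4th Sunday' doesn't fit.
Last Sunday of August 2002: August 25, 2002.
Last Sunday of September 2002: September 29, 2002.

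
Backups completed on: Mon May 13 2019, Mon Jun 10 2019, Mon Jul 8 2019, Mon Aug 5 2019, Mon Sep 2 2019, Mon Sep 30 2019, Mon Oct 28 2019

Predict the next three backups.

Mon Nov 25 2019, Mon Dec 23 2019, Mon Jan 20 2020

The spacing is 28, 28, 28, 28, 28, 28 days — always 28 days.
Mon Oct 28 2019 + 28 days = Mon Nov 25 2019.
Mon Nov 25 2019 + 28 days = Mon Dec 23 2019.
Mon Dec 23 2019 + 28 days = Mon Jan 20 2020.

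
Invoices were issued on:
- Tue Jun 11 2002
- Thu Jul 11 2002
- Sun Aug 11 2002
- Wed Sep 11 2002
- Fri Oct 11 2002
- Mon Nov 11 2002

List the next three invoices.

Wed Dec 11 2002, Sat Jan 11 2003, Tue Feb 11 2003

The day-of-month is always 11 (30, 31, 31, 30, 31 days between events).
So this recurs on the 11th of each month.
December 2002: Wed Dec 11 2002.
Next: January 2003 → Sat Jan 11 2003.
Next: February 2003 → Tue Feb 11 2003.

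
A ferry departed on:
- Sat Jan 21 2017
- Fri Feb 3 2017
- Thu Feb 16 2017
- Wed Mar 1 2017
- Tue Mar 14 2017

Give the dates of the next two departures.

The spacing is 13, 13, 13, 13 days — always 13 days.
Tue Mar 14 2017 + 13 days = Mon Mar 27 2017.
Mon Mar 27 2017 + 13 days = Sun Apr 9 2017.

Mon Mar 27 2017, Sun Apr 9 2017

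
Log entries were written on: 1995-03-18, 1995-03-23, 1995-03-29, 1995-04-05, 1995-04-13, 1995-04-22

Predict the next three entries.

The spacing grows by 1 each time: 5, 6, 7, 8, 9 days.
Next gap: 10 days. 1995-04-22 + 10 days = 1995-05-02.
Next gap: 11 days. 1995-05-02 + 11 days = 1995-05-13.
Next gap: 12 days. 1995-05-13 + 12 days = 1995-05-25.

1995-05-02, 1995-05-13, 1995-05-25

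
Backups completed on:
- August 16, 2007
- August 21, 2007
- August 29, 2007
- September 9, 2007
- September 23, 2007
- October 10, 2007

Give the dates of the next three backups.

Intervals are 5, 8, 11, 14, 17 days — an arithmetic progression with common difference 3.
Next gap: 20 days. October 10, 2007 + 20 days = October 30, 2007.
Next gap: 23 days. October 30, 2007 + 23 days = November 22, 2007.
Next gap: 26 days. November 22, 2007 + 26 days = December 18, 2007.

October 30, 2007; November 22, 2007; December 18, 2007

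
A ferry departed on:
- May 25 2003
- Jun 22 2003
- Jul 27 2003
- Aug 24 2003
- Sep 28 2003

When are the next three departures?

Oct 26 2003, Nov 23 2003, Dec 28 2003

All dates are Sundays, 28, 35, 28, 35 days apart.
Specifically, the 4th Sunday of each month.
4th Sunday of October 2003: Oct 26 2003.
4th Sunday of November 2003: Nov 23 2003.
December 2003 — 4th Sunday is Dec 28 2003.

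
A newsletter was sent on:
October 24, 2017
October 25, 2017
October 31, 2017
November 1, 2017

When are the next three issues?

Gaps: 1, 6, 1 days — not constant, but cyclic with period 2.
The events fall on every Tuesday and Wednesday.
The following Tuesday is November 7, 2017.
The following Wednesday is November 8, 2017.
The following Tuesday is November 14, 2017.

November 7, 2017; November 8, 2017; November 14, 2017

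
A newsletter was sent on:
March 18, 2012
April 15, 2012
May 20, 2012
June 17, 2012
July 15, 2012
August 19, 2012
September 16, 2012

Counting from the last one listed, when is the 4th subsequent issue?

January 20, 2013

Gaps: 28, 35, 28, 28, 35, 28 days — a mix of 28 and 35. Every date is a Sunday.
Each is the 3rd Sunday of its month.
October 2012 — 3rd Sunday is October 21, 2012.
3rd Sunday of November 2012: November 18, 2012.
December 2012 — 3rd Sunday is December 16, 2012.
January 2013 — 3rd Sunday is January 20, 2013.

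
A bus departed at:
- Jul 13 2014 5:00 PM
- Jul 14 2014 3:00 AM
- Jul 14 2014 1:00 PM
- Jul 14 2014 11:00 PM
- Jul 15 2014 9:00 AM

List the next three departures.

Jul 15 2014 7:00 PM, Jul 16 2014 5:00 AM, Jul 16 2014 3:00 PM

The interval is a steady 10 hours (10, 10, 10, 10).
Jul 15 2014 9:00 AM + 10 h = Jul 15 2014 7:00 PM.
Jul 15 2014 7:00 PM + 10 h = Jul 16 2014 5:00 AM.
Jul 16 2014 5:00 AM + 10 h = Jul 16 2014 3:00 PM.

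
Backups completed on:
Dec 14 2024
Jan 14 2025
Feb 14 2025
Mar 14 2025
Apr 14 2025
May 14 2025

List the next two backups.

Each date is the 14th; the gaps (31, 31, 28, 31, 30) track the month lengths.
The rule is the 14th of each month.
June 2025: Jun 14 2025.
July 2025: Jul 14 2025.

Jun 14 2025, Jul 14 2025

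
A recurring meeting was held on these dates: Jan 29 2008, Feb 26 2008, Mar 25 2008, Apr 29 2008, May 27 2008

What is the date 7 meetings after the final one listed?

Dec 30 2008

These are Tuesdays with 28, 28, 35, 28-day gaps.
Each is the final Tuesday of its month — Jan 29 2008 is past the 28th, so '4th Tuesday' doesn't fit.
June 2008 ends with Tuesday Jun 24 2008.
July 2008 ends with Tuesday Jul 29 2008.
August 2008 ends with Tuesday Aug 26 2008.
Last Tuesday of September 2008: Sep 30 2008.
October 2008 ends with Tuesday Oct 28 2008.
Last Tuesday of November 2008: Nov 25 2008.
December 2008 ends with Tuesday Dec 30 2008.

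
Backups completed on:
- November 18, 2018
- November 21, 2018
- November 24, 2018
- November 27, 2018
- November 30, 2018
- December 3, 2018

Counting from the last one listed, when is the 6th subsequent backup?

December 21, 2018

The spacing is 3, 3, 3, 3, 3 days — always 3 days.
December 3, 2018 + 3 days = December 6, 2018.
December 6, 2018 + 3 days = December 9, 2018.
December 9, 2018 + 3 days = December 12, 2018.
December 12, 2018 + 3 days = December 15, 2018.
December 15, 2018 + 3 days = December 18, 2018.
December 18, 2018 + 3 days = December 21, 2018.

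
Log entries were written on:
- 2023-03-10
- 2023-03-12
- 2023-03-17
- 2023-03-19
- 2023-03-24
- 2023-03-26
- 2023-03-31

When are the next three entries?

Every event lands on a Friday or Sunday (gaps cycle 2, 5, 2, 5, 2, 5).
So the schedule is: every Friday and Sunday.
Next Sunday: 2023-04-02.
Next Friday: 2023-04-07.
Next Sunday: 2023-04-09.

2023-04-02, 2023-04-07, 2023-04-09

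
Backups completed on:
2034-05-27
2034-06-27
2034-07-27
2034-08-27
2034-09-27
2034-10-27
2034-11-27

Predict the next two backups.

Each date is the 27th; the gaps (31, 30, 31, 31, 30, 31) track the month lengths.
The rule is the 27th of each month.
December 2034: 2034-12-27.
January 2035: 2035-01-27.

2034-12-27, 2035-01-27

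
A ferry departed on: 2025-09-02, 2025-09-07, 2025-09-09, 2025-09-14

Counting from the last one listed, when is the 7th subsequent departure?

2025-10-07

Gaps: 5, 2, 5 days — not constant, but cyclic with period 2.
The events fall on every Tuesday and Sunday.
The following Tuesday is 2025-09-16.
The following Sunday is 2025-09-21.
Next Tuesday: 2025-09-23.
The following Sunday is 2025-09-28.
The following Tuesday is 2025-09-30.
Next Sunday: 2025-10-05.
Next Tuesday: 2025-10-07.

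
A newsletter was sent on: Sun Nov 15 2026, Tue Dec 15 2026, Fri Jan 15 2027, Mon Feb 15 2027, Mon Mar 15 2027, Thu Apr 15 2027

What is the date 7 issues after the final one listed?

The day-of-month is always 15 (30, 31, 31, 28, 31 days between events).
So this recurs on the 15th of each month.
May 2027: Sat May 15 2027.
June 2027: Tue Jun 15 2027.
Next: July 2027 → Thu Jul 15 2027.
Next: August 2027 → Sun Aug 15 2027.
September 2027: Wed Sep 15 2027.
Next: October 2027 → Fri Oct 15 2027.
November 2027: Mon Nov 15 2027.

Mon Nov 15 2027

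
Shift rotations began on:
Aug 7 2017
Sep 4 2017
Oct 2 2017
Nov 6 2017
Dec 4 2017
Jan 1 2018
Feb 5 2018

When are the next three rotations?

These are Mondays at 28- or 35-day spacing (28, 28, 35, 28, 28, 35).
The pattern: 1st Monday of the month.
1st Monday of March 2018: Mar 5 2018.
April 2018 — 1st Monday is Apr 2 2018.
May 2018 — 1st Monday is May 7 2018.

Mar 5 2018, Apr 2 2018, May 7 2018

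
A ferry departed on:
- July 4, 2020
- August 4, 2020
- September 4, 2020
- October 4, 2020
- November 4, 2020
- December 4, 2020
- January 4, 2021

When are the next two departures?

Each date is the 4th; the gaps (31, 31, 30, 31, 30, 31) track the month lengths.
The rule is the 4th of each month.
Next: February 2021 → February 4, 2021.
Next: March 2021 → March 4, 2021.

February 4, 2021; March 4, 2021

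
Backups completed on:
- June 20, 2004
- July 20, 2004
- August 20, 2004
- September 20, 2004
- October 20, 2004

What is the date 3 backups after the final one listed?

The day-of-month is always 20 (30, 31, 31, 30 days between events).
So this recurs on the 20th of each month.
Next: November 2004 → November 20, 2004.
December 2004: December 20, 2004.
January 2005: January 20, 2005.

January 20, 2005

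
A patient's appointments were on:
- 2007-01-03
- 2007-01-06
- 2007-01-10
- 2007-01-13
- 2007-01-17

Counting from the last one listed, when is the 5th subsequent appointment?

2007-02-03

Every event lands on a Wednesday or Saturday (gaps cycle 3, 4, 3, 4).
So the schedule is: every Wednesday and Saturday.
The following Saturday is 2007-01-20.
The following Wednesday is 2007-01-24.
The following Saturday is 2007-01-27.
Next Wednesday: 2007-01-31.
Next Saturday: 2007-02-03.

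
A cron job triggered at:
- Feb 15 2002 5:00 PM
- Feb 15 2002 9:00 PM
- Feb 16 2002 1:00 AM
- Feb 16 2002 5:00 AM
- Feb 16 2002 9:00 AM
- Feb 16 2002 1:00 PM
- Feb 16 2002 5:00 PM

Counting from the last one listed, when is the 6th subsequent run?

Feb 17 2002 5:00 PM

Spacing: 4, 4, 4, 4, 4, 4 h — constant 4 h.
Feb 16 2002 5:00 PM + 4 h = Feb 16 2002 9:00 PM.
Feb 16 2002 9:00 PM + 4 h = Feb 17 2002 1:00 AM.
Feb 17 2002 1:00 AM + 4 h = Feb 17 2002 5:00 AM.
Feb 17 2002 5:00 AM + 4 h = Feb 17 2002 9:00 AM.
Feb 17 2002 9:00 AM + 4 h = Feb 17 2002 1:00 PM.
Feb 17 2002 1:00 PM + 4 h = Feb 17 2002 5:00 PM.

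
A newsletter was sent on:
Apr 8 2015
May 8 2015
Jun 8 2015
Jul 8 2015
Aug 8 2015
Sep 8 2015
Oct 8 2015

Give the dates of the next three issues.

Each date is the 8th; the gaps (30, 31, 30, 31, 31, 30) track the month lengths.
The rule is the 8th of each month.
November 2015: Nov 8 2015.
Next: December 2015 → Dec 8 2015.
January 2016: Jan 8 2016.

Nov 8 2015, Dec 8 2015, Jan 8 2016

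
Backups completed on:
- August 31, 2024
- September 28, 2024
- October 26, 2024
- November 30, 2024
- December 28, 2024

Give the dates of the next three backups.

January 25, 2025; February 22, 2025; March 29, 2025

These are Saturdays with 28, 28, 35, 28-day gaps.
Each is the final Saturday of its month — August 31, 2024 is past the 28th, so '4th Saturday' doesn't fit.
January 2025 ends with Saturday January 25, 2025.
Last Saturday of February 2025: February 22, 2025.
March 2025 ends with Saturday March 29, 2025.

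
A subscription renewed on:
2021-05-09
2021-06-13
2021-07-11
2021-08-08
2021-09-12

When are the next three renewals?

2021-10-10, 2021-11-14, 2021-12-12

These are Sundays at 28- or 35-day spacing (35, 28, 28, 35).
The pattern: 2nd Sunday of the month.
2nd Sunday of October 2021: 2021-10-10.
2nd Sunday of November 2021: 2021-11-14.
2nd Sunday of December 2021: 2021-12-12.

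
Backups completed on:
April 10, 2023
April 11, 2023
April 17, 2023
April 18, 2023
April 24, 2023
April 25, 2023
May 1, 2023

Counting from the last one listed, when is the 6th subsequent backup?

Gaps: 1, 6, 1, 6, 1, 6 days — not constant, but cyclic with period 2.
The events fall on every Monday and Tuesday.
The following Tuesday is May 2, 2023.
Next Monday: May 8, 2023.
Next Tuesday: May 9, 2023.
The following Monday is May 15, 2023.
The following Tuesday is May 16, 2023.
The following Monday is May 22, 2023.

May 22, 2023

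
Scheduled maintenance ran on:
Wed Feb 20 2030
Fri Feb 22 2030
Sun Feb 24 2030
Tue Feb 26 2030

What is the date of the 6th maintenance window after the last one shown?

Gaps between consecutive events: 2, 2, 2 days — a constant 2-day interval.
Tue Feb 26 2030 + 2 days = Thu Feb 28 2030.
Thu Feb 28 2030 + 2 days = Sat Mar 2 2030.
Sat Mar 2 2030 + 2 days = Mon Mar 4 2030.
Mon Mar 4 2030 + 2 days = Wed Mar 6 2030.
Wed Mar 6 2030 + 2 days = Fri Mar 8 2030.
Fri Mar 8 2030 + 2 days = Sun Mar 10 2030.

Sun Mar 10 2030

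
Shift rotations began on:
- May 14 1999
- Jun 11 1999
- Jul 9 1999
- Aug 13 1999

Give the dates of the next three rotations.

Sep 10 1999, Oct 8 1999, Nov 12 1999

These are Fridays at 28- or 35-day spacing (28, 28, 35).
The pattern: 2nd Friday of the month.
2nd Friday of September 1999: Sep 10 1999.
October 1999 — 2nd Friday is Oct 8 1999.
November 1999 — 2nd Friday is Nov 12 1999.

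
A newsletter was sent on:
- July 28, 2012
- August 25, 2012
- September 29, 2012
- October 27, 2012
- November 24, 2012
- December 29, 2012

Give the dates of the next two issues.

January 26, 2013; February 23, 2013

These are Saturdays with 28, 35, 28, 28, 35-day gaps.
Each is the final Saturday of its month — September 29, 2012 is past the 28th, so '4th Saturday' doesn't fit.
January 2013 ends with Saturday January 26, 2013.
February 2013 ends with Saturday February 23, 2013.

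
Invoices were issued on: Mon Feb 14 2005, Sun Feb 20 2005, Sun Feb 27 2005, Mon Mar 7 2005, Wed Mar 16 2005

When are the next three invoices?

Sat Mar 26 2005, Wed Apr 6 2005, Mon Apr 18 2005

The spacing grows by 1 each time: 6, 7, 8, 9 days.
Next gap: 10 days. Wed Mar 16 2005 + 10 days = Sat Mar 26 2005.
Next gap: 11 days. Sat Mar 26 2005 + 11 days = Wed Apr 6 2005.
Next gap: 12 days. Wed Apr 6 2005 + 12 days = Mon Apr 18 2005.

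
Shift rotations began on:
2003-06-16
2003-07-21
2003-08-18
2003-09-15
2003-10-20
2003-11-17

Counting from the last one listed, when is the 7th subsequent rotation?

Gaps: 35, 28, 28, 35, 28 days — a mix of 28 and 35. Every date is a Monday.
Each is the 3rd Monday of its month.
December 2003 — 3rd Monday is 2003-12-15.
January 2004 — 3rd Monday is 2004-01-19.
February 2004 — 3rd Monday is 2004-02-16.
3rd Monday of March 2004: 2004-03-15.
3rd Monday of April 2004: 2004-04-19.
3rd Monday of May 2004: 2004-05-17.
3rd Monday of June 2004: 2004-06-21.

2004-06-21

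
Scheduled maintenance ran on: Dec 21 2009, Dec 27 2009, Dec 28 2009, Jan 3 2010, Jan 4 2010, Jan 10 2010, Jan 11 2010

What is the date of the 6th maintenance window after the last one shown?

Gaps: 6, 1, 6, 1, 6, 1 days — not constant, but cyclic with period 2.
The events fall on every Monday and Sunday.
Next Sunday: Jan 17 2010.
The following Monday is Jan 18 2010.
The following Sunday is Jan 24 2010.
Next Monday: Jan 25 2010.
The following Sunday is Jan 31 2010.
The following Monday is Feb 1 2010.

Feb 1 2010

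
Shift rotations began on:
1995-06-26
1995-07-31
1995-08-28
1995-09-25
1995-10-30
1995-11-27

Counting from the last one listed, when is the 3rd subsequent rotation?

1996-02-26

Every date is a Monday; gaps 35, 28, 28, 35, 28 days.
Each is the last Monday of its month (at least one falls on the 29th or later, ruling out '4th Monday').
Last Monday of December 1995: 1995-12-25.
Last Monday of January 1996: 1996-01-29.
February 1996 ends with Monday 1996-02-26.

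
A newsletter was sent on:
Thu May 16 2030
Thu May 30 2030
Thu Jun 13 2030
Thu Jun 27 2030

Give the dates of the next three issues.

Every event comes 14 days after the last (14, 14, 14).
Thu Jun 27 2030 + 14 days = Thu Jul 11 2030.
Thu Jul 11 2030 + 14 days = Thu Jul 25 2030.
Thu Jul 25 2030 + 14 days = Thu Aug 8 2030.

Thu Jul 11 2030, Thu Jul 25 2030, Thu Aug 8 2030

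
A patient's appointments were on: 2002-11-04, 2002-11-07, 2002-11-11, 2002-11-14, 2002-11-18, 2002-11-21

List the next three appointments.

Gaps: 3, 4, 3, 4, 3 days — not constant, but cyclic with period 2.
The events fall on every Monday and Thursday.
The following Monday is 2002-11-25.
Next Thursday: 2002-11-28.
The following Monday is 2002-12-02.

2002-11-25, 2002-11-28, 2002-12-02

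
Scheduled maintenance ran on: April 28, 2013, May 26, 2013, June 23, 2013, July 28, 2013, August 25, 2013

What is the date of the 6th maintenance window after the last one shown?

These are Sundays at 28- or 35-day spacing (28, 28, 35, 28).
The pattern: 4th Sunday of the month.
September 2013 — 4th Sunday is September 22, 2013.
October 2013 — 4th Sunday is October 27, 2013.
4th Sunday of November 2013: November 24, 2013.
December 2013 — 4th Sunday is December 22, 2013.
4th Sunday of January 2014: January 26, 2014.
February 2014 — 4th Sunday is February 23, 2014.

February 23, 2014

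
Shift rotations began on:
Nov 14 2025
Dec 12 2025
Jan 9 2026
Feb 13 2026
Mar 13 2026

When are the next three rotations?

Apr 10 2026, May 8 2026, Jun 12 2026

Gaps: 28, 28, 35, 28 days — a mix of 28 and 35. Every date is a Friday.
Each is the 2nd Friday of its month.
April 2026 — 2nd Friday is Apr 10 2026.
May 2026 — 2nd Friday is May 8 2026.
June 2026 — 2nd Friday is Jun 12 2026.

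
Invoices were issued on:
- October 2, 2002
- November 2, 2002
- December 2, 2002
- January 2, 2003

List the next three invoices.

February 2, 2003; March 2, 2003; April 2, 2003

Gaps: 31, 30, 31 days — not constant. Every event is on the 2nd of the month.
Pattern: the 2nd of each month.
Next: February 2003 → February 2, 2003.
Next: March 2003 → March 2, 2003.
April 2003: April 2, 2003.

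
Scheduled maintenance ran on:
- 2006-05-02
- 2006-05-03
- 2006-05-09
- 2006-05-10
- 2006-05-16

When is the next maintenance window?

Gaps: 1, 6, 1, 6 days — not constant, but cyclic with period 2.
The events fall on every Tuesday and Wednesday.
The following Wednesday is 2006-05-17.

2006-05-17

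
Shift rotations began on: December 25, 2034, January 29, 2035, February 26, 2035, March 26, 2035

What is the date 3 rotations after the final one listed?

These are Mondays with 35, 28, 28-day gaps.
Each is the final Monday of its month — January 29, 2035 is past the 28th, so '4th Monday' doesn't fit.
April 2035 ends with Monday April 30, 2035.
Last Monday of May 2035: May 28, 2035.
June 2035 ends with Monday June 25, 2035.

June 25, 2035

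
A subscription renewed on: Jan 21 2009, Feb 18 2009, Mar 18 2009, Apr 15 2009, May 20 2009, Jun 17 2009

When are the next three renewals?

All dates are Wednesdays, 28, 28, 28, 35, 28 days apart.
Specifically, the 3rd Wednesday of each month.
3rd Wednesday of July 2009: Jul 15 2009.
3rd Wednesday of August 2009: Aug 19 2009.
September 2009 — 3rd Wednesday is Sep 16 2009.

Jul 15 2009, Aug 19 2009, Sep 16 2009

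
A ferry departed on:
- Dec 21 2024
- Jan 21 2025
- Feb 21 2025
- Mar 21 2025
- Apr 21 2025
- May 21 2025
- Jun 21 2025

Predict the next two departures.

Jul 21 2025, Aug 21 2025

The day-of-month is always 21 (31, 31, 28, 31, 30, 31 days between events).
So this recurs on the 21st of each month.
Next: July 2025 → Jul 21 2025.
August 2025: Aug 21 2025.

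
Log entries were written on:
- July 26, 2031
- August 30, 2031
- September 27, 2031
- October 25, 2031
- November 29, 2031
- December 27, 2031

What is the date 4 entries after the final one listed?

Every date is a Saturday; gaps 35, 28, 28, 35, 28 days.
Each is the last Saturday of its month (at least one falls on the 29th or later, ruling out '4th Saturday').
Last Saturday of January 2032: January 31, 2032.
Last Saturday of February 2032: February 28, 2032.
Last Saturday of March 2032: March 27, 2032.
April 2032 ends with Saturday April 24, 2032.

April 24, 2032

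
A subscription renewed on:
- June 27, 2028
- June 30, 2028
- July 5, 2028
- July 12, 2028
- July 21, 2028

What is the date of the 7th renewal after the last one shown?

Gaps: 3, 5, 7, 9 days — each gap is 2 larger than the previous one.
Next gap: 11 days. July 21, 2028 + 11 days = August 1, 2028.
Next gap: 13 days. August 1, 2028 + 13 days = August 14, 2028.
Next gap: 15 days. August 14, 2028 + 15 days = August 29, 2028.
Next gap: 17 days. August 29, 2028 + 17 days = September 15, 2028.
Next gap: 19 days. September 15, 2028 + 19 days = October 4, 2028.
Next gap: 21 days. October 4, 2028 + 21 days = October 25, 2028.
Next gap: 23 days. October 25, 2028 + 23 days = November 17, 2028.

November 17, 2028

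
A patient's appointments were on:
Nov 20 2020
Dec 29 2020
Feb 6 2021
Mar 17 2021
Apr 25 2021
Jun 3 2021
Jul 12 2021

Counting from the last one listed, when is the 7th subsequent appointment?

Apr 11 2022

Gaps between consecutive events: 39, 39, 39, 39, 39, 39 days — a constant 39-day interval.
Jul 12 2021 + 39 days = Aug 20 2021.
Aug 20 2021 + 39 days = Sep 28 2021.
Sep 28 2021 + 39 days = Nov 6 2021.
Nov 6 2021 + 39 days = Dec 15 2021.
Dec 15 2021 + 39 days = Jan 23 2022.
Jan 23 2022 + 39 days = Mar 3 2022.
Mar 3 2022 + 39 days = Apr 11 2022.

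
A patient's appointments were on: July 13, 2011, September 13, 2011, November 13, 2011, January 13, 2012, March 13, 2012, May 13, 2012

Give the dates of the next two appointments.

July 13, 2012; September 13, 2012

The day-of-month is always 13 (62, 61, 61, 60, 61 days between events).
So this recurs on the 13th of every 2 months.
July 2012: July 13, 2012.
Next: September 2012 → September 13, 2012.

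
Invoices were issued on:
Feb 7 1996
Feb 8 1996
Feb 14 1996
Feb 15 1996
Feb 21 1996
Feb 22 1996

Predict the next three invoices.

Feb 28 1996, Feb 29 1996, Mar 6 1996

Every event lands on a Wednesday or Thursday (gaps cycle 1, 6, 1, 6, 1).
So the schedule is: every Wednesday and Thursday.
The following Wednesday is Feb 28 1996.
Next Thursday: Feb 29 1996.
Next Wednesday: Mar 6 1996.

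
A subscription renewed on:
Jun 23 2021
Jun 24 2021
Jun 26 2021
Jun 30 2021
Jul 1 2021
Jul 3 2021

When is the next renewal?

Jul 7 2021

Every event lands on a Wednesday or Thursday or Saturday (gaps cycle 1, 2, 4, 1, 2).
So the schedule is: every Wednesday, Thursday and Saturday.
The following Wednesday is Jul 7 2021.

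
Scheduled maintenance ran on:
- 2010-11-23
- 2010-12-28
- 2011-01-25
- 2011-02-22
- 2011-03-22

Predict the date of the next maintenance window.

2011-04-26

These are Tuesdays at 28- or 35-day spacing (35, 28, 28, 28).
The pattern: 4th Tuesday of the month.
April 2011 — 4th Tuesday is 2011-04-26.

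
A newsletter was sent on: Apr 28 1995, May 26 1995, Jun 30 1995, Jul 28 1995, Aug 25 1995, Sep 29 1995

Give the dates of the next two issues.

Every date is a Friday; gaps 28, 35, 28, 28, 35 days.
Each is the last Friday of its month (at least one falls on the 29th or later, ruling out '4th Friday').
October 1995 ends with Friday Oct 27 1995.
Last Friday of November 1995: Nov 24 1995.

Oct 27 1995, Nov 24 1995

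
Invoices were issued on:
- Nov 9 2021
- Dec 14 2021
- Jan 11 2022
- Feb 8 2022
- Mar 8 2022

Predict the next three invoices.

Gaps: 35, 28, 28, 28 days — a mix of 28 and 35. Every date is a Tuesday.
Each is the 2nd Tuesday of its month.
2nd Tuesday of April 2022: Apr 12 2022.
May 2022 — 2nd Tuesday is May 10 2022.
June 2022 — 2nd Tuesday is Jun 14 2022.

Apr 12 2022, May 10 2022, Jun 14 2022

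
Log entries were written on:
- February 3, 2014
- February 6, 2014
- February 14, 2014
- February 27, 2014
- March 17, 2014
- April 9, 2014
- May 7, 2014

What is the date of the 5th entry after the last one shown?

December 8, 2014

Gaps: 3, 8, 13, 18, 23, 28 days — each gap is 5 larger than the previous one.
Next gap: 33 days. May 7, 2014 + 33 days = June 9, 2014.
Next gap: 38 days. June 9, 2014 + 38 days = July 17, 2014.
Next gap: 43 days. July 17, 2014 + 43 days = August 29, 2014.
Next gap: 48 days. August 29, 2014 + 48 days = October 16, 2014.
Next gap: 53 days. October 16, 2014 + 53 days = December 8, 2014.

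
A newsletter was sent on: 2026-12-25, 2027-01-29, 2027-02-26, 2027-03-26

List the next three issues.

All Fridays; the gaps (35, 28, 28) vary with month length.
This is the last Friday of each month.
April 2027 ends with Friday 2027-04-30.
Last Friday of May 2027: 2027-05-28.
June 2027 ends with Friday 2027-06-25.

2027-04-30, 2027-05-28, 2027-06-25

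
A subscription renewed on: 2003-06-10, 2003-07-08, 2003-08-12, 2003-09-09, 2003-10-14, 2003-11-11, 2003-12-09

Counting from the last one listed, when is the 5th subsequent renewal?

2004-05-11

These are Tuesdays at 28- or 35-day spacing (28, 35, 28, 35, 28, 28).
The pattern: 2nd Tuesday of the month.
2nd Tuesday of January 2004: 2004-01-13.
February 2004 — 2nd Tuesday is 2004-02-10.
March 2004 — 2nd Tuesday is 2004-03-09.
April 2004 — 2nd Tuesday is 2004-04-13.
2nd Tuesday of May 2004: 2004-05-11.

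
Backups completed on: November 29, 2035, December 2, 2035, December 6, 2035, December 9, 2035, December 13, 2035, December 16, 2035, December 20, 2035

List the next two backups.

December 23, 2035; December 27, 2035

The gap pattern 3, 4, 3, 4, 3, 4 repeats every 2 events.
These are the Thursdays and Sundays of each week.
The following Sunday is December 23, 2035.
Next Thursday: December 27, 2035.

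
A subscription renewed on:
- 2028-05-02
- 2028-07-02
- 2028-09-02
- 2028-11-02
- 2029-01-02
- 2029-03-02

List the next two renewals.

Gaps: 61, 62, 61, 61, 59 days — not constant. Every event is on the 2nd of the month.
Pattern: the 2nd of every 2 months.
May 2029: 2029-05-02.
July 2029: 2029-07-02.

2029-05-02, 2029-07-02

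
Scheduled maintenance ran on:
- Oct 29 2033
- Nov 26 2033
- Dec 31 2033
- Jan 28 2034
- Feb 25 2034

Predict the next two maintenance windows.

Every date is a Saturday; gaps 28, 35, 28, 28 days.
Each is the last Saturday of its month (at least one falls on the 29th or later, ruling out '4th Saturday').
March 2034 ends with Saturday Mar 25 2034.
Last Saturday of April 2034: Apr 29 2034.

Mar 25 2034, Apr 29 2034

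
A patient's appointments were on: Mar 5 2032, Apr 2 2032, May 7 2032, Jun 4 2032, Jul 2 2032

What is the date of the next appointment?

Aug 6 2032

All dates are Fridays, 28, 35, 28, 28 days apart.
Specifically, the 1st Friday of each month.
1st Friday of August 2032: Aug 6 2032.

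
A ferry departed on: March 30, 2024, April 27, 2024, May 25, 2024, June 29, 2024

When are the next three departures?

All Saturdays; the gaps (28, 28, 35) vary with month length.
This is the last Saturday of each month.
Last Saturday of July 2024: July 27, 2024.
Last Saturday of August 2024: August 31, 2024.
September 2024 ends with Saturday September 28, 2024.

July 27, 2024; August 31, 2024; September 28, 2024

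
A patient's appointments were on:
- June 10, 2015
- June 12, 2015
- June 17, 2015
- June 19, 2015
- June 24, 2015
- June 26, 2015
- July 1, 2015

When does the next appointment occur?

July 3, 2015

Every event lands on a Wednesday or Friday (gaps cycle 2, 5, 2, 5, 2, 5).
So the schedule is: every Wednesday and Friday.
The following Friday is July 3, 2015.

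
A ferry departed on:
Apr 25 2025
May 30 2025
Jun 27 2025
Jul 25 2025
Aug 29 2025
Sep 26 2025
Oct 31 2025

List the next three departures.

Nov 28 2025, Dec 26 2025, Jan 30 2026

These are Fridays with 35, 28, 28, 35, 28, 35-day gaps.
Each is the final Friday of its month — May 30 2025 is past the 28th, so '4th Friday' doesn't fit.
Last Friday of November 2025: Nov 28 2025.
Last Friday of December 2025: Dec 26 2025.
Last Friday of January 2026: Jan 30 2026.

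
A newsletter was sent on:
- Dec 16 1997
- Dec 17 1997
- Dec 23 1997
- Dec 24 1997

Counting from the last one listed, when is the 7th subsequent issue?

Gaps: 1, 6, 1 days — not constant, but cyclic with period 2.
The events fall on every Tuesday and Wednesday.
The following Tuesday is Dec 30 1997.
Next Wednesday: Dec 31 1997.
Next Tuesday: Jan 6 1998.
The following Wednesday is Jan 7 1998.
Next Tuesday: Jan 13 1998.
The following Wednesday is Jan 14 1998.
The following Tuesday is Jan 20 1998.

Jan 20 1998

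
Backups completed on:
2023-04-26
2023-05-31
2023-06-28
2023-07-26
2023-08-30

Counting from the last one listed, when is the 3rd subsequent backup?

2023-11-29

All Wednesdays; the gaps (35, 28, 28, 35) vary with month length.
This is the last Wednesday of each month.
Last Wednesday of September 2023: 2023-09-27.
Last Wednesday of October 2023: 2023-10-25.
Last Wednesday of November 2023: 2023-11-29.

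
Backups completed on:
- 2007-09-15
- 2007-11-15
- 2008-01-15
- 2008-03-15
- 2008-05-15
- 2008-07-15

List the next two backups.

The day-of-month is always 15 (61, 61, 60, 61, 61 days between events).
So this recurs on the 15th of every 2 months.
September 2008: 2008-09-15.
November 2008: 2008-11-15.

2008-09-15, 2008-11-15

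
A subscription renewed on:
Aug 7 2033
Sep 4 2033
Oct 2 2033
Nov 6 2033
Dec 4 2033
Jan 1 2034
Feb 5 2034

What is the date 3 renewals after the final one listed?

All dates are Sundays, 28, 28, 35, 28, 28, 35 days apart.
Specifically, the 1st Sunday of each month.
March 2034 — 1st Sunday is Mar 5 2034.
April 2034 — 1st Sunday is Apr 2 2034.
1st Sunday of May 2034: May 7 2034.

May 7 2034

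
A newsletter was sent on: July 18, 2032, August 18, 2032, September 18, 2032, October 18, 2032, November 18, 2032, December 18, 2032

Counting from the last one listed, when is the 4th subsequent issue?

April 18, 2033

The day-of-month is always 18 (31, 31, 30, 31, 30 days between events).
So this recurs on the 18th of each month.
January 2033: January 18, 2033.
Next: February 2033 → February 18, 2033.
Next: March 2033 → March 18, 2033.
Next: April 2033 → April 18, 2033.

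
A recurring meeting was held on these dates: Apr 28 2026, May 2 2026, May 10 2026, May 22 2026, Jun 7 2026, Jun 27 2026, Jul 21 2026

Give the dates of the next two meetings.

The spacing grows by 4 each time: 4, 8, 12, 16, 20, 24 days.
Next gap: 28 days. Jul 21 2026 + 28 days = Aug 18 2026.
Next gap: 32 days. Aug 18 2026 + 32 days = Sep 19 2026.

Aug 18 2026, Sep 19 2026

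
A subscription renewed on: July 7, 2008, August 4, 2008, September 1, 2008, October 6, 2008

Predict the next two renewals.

November 3, 2008; December 1, 2008

These are Mondays at 28- or 35-day spacing (28, 28, 35).
The pattern: 1st Monday of the month.
1st Monday of November 2008: November 3, 2008.
1st Monday of December 2008: December 1, 2008.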